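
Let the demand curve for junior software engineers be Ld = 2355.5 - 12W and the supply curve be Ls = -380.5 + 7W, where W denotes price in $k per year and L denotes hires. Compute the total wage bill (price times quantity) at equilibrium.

The total wage bill = 90360

Equating demand and supply, 2355.5 - 12W = -380.5 + 7W gives 19W = 2736, so W* = 144.
Then L* = 2355.5 - 12(144) = 627.5.
The total wage bill = W* × L* = 144 × 627.5 = 90360.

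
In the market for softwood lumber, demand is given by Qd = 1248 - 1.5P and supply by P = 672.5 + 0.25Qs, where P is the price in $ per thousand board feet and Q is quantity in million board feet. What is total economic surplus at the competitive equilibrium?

Total surplus = 13876.5

In direct form, Qs = -2690 + 4P.
Set Qd = Qs: 1248 - 1.5P = -2690 + 4P, so 3938 = 5.5P and P* = 716.
Then Q* = 1248 - 1.5(716) = 174.
Demand choke price = 832; supply choke price = 672.5. CS = ½(832 - 716)(174) = 10092; PS = ½(716 - 672.5)(174) = 3784.5. Total surplus = 13876.5.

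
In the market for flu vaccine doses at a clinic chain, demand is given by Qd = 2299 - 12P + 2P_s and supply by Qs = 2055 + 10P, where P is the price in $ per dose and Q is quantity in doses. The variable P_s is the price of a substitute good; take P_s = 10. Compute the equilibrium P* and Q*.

With P_s = 10, demand is Qd = 2319 - 12P.
The market clears where 2319 - 12P = 2055 + 10P. Rearranging, 22P = 264, hence P* = 12.
Substitute back: Q* = 2319 - 12(12) = 2175.

P* = 12, Q* = 2175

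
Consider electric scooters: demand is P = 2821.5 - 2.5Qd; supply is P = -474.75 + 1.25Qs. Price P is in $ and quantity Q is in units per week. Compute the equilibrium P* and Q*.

P* = 624, Q* = 879

Rewriting in direct form: Qd = 1128.6 - 0.4P and Qs = 379.8 + 0.8P.
Equating demand and supply, 1128.6 - 0.4P = 379.8 + 0.8P gives 1.2P = 748.8, so P* = 624.
From the demand curve, Q* = 1128.6 - 0.4(624) = 879.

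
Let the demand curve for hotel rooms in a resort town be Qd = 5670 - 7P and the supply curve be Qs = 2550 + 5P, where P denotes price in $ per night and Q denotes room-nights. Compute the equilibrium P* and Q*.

Equating demand and supply, 5670 - 7P = 2550 + 5P gives 12P = 3120, so P* = 260.
Plugging P* into demand: Q* = 5670 - 7(260) = 3850.

P* = 260, Q* = 3850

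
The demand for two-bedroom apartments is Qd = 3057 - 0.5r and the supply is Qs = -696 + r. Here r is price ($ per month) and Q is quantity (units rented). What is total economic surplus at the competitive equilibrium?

Total surplus = 4892454

At equilibrium Qd = Qs, so 3057 - 0.5r = -696 + r; collecting terms, 3753 = 1.5r and r* = 2502.
Then Q* = 3057 - 0.5(2502) = 1806.
Demand choke price = 6114; supply choke price = 696. CS = ½(6114 - 2502)(1806) = 3261636; PS = ½(2502 - 696)(1806) = 1630818. Total surplus = 4892454.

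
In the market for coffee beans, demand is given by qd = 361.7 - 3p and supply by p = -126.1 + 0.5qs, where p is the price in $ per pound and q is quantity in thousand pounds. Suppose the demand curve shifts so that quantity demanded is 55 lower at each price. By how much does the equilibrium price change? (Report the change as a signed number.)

Inverting to quantity form: qs = 252.2 + 2p.
At equilibrium qd = qs, so 361.7 - 3p = 252.2 + 2p; collecting terms, 109.5 = 5p and p* = 21.9.
Then q* = 361.7 - 3(21.9) = 296.
After the shift, demand is qd = 306.7 - 3p.
Re-solving, 5p = 54.5 gives p = 10.9 and q = 274.
Δp = 10.9 - 21.9 = -11.

Δp = -11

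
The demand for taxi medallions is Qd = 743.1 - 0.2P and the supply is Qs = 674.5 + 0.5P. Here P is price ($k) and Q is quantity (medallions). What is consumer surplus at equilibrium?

At equilibrium Qd = Qs, so 743.1 - 0.2P = 674.5 + 0.5P; collecting terms, 68.6 = 0.7P and P* = 98.
From the demand curve, Q* = 743.1 - 0.2(98) = 723.5.
Demand choke price (Qd = 0): P = 743.1/0.2 = 3715.5. Consumer surplus = ½ × (3715.5 - 98) × 723.5 = 1308630.625.

Consumer surplus = 1308630.625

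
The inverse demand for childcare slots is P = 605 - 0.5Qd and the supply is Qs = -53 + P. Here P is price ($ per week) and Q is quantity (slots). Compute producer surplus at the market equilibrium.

Producer surplus = 67712

In direct form, Qd = 1210 - 2P.
Equating demand and supply, 1210 - 2P = -53 + P gives 3P = 1263, so P* = 421.
Substitute back: Q* = 1210 - 2(421) = 368.
Supply choke price (Qs = 0): P = 53. Producer surplus = ½ × (421 - 53) × 368 = 67712.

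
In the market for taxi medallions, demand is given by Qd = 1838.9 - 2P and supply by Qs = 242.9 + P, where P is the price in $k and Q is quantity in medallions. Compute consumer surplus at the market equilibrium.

Consumer surplus = 150117.5025

Equating demand and supply, 1838.9 - 2P = 242.9 + P gives 3P = 1596, so P* = 532.
Then Q* = 1838.9 - 2(532) = 774.9.
Demand choke price (Qd = 0): P = 1838.9/2 = 919.45. Consumer surplus = ½ × (919.45 - 532) × 774.9 = 150117.5025.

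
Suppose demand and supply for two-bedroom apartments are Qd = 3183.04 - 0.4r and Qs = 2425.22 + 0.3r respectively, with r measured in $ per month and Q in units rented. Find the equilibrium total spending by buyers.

Total spending by buyers = 2977150

At equilibrium Qd = Qs, so 3183.04 - 0.4r = 2425.22 + 0.3r; collecting terms, 757.82 = 0.7r and r* = 1082.6.
Plugging r* into demand: Q* = 3183.04 - 0.4(1082.6) = 2750.
Total spending by buyers = r* × Q* = 1082.6 × 2750 = 2977150.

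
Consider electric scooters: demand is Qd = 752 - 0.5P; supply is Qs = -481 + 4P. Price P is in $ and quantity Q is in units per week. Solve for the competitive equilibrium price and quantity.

At equilibrium Qd = Qs, so 752 - 0.5P = -481 + 4P; collecting terms, 1233 = 4.5P and P* = 274.
Substitute back: Q* = 752 - 0.5(274) = 615.

P* = 274, Q* = 615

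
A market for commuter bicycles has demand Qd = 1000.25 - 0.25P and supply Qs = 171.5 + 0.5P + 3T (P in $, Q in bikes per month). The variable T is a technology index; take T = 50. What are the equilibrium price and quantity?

P* = 905, Q* = 774

With T = 50, supply is Qs = 321.5 + 0.5P.
The market clears where 1000.25 - 0.25P = 321.5 + 0.5P. Rearranging, 0.75P = 678.75, hence P* = 905.
Substitute back: Q* = 1000.25 - 0.25(905) = 774.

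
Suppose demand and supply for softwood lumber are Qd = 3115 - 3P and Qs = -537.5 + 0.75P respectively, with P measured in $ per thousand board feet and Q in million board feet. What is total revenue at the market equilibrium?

Set Qd = Qs: 3115 - 3P = -537.5 + 0.75P, so 3652.5 = 3.75P and P* = 974.
Then Q* = 3115 - 3(974) = 193.
Total revenue = P* × Q* = 974 × 193 = 187982.

Total revenue = 187982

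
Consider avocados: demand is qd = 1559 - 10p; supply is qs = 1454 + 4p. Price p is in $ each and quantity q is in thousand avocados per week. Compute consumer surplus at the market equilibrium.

Equating demand and supply, 1559 - 10p = 1454 + 4p gives 14p = 105, so p* = 7.5.
From the demand curve, q* = 1559 - 10(7.5) = 1484.
Demand choke price (qd = 0): p = 1559/10 = 155.9. Consumer surplus = ½ × (155.9 - 7.5) × 1484 = 110112.8.

Consumer surplus = 110112.8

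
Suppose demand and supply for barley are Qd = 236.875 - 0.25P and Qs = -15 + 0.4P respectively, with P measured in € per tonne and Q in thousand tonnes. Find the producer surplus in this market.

Producer surplus = 24500

Set Qd = Qs: 236.875 - 0.25P = -15 + 0.4P, so 251.875 = 0.65P and P* = 387.5.
From the demand curve, Q* = 236.875 - 0.25(387.5) = 140.
Supply choke price (Qs = 0): P = 37.5. Producer surplus = ½ × (387.5 - 37.5) × 140 = 24500.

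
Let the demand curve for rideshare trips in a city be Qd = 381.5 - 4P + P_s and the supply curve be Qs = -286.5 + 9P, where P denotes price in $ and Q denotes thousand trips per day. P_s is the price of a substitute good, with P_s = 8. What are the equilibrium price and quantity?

P* = 52, Q* = 181.5

With P_s = 8, demand is Qd = 389.5 - 4P.
At equilibrium Qd = Qs, so 389.5 - 4P = -286.5 + 9P; collecting terms, 676 = 13P and P* = 52.
Then Q* = 389.5 - 4(52) = 181.5.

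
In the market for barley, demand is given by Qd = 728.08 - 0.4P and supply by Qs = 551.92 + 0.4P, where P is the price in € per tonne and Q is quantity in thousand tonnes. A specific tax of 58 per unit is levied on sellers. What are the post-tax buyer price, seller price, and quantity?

P_b = 249.2, P_s = 191.2, Q = 628.4

Sellers keep P_s = P_b - 58 per unit, so supply in terms of the buyer price is Qs = 528.72 + 0.4P_b.
Market clearing requires 728.08 - 0.4P_b = 528.72 + 0.4P_b; hence 199.36 = 0.8P_b and P_b = 249.2.
Then P_s = 249.2 - 58 = 191.2 and Q = 728.08 - 0.4(249.2) = 628.4.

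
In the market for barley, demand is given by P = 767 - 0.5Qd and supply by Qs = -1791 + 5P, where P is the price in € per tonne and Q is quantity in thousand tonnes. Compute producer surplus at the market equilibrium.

Inverting to quantity form: Qd = 1534 - 2P.
Equating demand and supply, 1534 - 2P = -1791 + 5P gives 7P = 3325, so P* = 475.
Substitute back: Q* = 1534 - 2(475) = 584.
Supply choke price (Qs = 0): P = 358.2. Producer surplus = ½ × (475 - 358.2) × 584 = 34105.6.

Producer surplus = 34105.6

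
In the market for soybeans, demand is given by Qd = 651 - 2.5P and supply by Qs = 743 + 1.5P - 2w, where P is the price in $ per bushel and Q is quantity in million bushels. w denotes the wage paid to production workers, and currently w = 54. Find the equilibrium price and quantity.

With w = 54, supply is Qs = 635 + 1.5P.
Set Qd = Qs: 651 - 2.5P = 635 + 1.5P, so 16 = 4P and P* = 4.
Then Q* = 651 - 2.5(4) = 641.

P* = 4, Q* = 641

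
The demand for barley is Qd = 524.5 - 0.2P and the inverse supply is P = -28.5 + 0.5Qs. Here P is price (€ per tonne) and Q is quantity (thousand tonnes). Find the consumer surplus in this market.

Rewriting in direct form: Qs = 57 + 2P.
At equilibrium Qd = Qs, so 524.5 - 0.2P = 57 + 2P; collecting terms, 467.5 = 2.2P and P* = 212.5.
Plugging P* into demand: Q* = 524.5 - 0.2(212.5) = 482.
Demand choke price (Qd = 0): P = 524.5/0.2 = 2622.5. Consumer surplus = ½ × (2622.5 - 212.5) × 482 = 580810.

Consumer surplus = 580810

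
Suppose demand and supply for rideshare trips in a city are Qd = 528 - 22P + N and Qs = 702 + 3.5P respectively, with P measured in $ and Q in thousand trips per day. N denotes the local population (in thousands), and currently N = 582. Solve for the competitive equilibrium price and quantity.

P* = 16, Q* = 758

With N = 582, demand is Qd = 1110 - 22P.
At equilibrium Qd = Qs, so 1110 - 22P = 702 + 3.5P; collecting terms, 408 = 25.5P and P* = 16.
Plugging P* into demand: Q* = 1110 - 22(16) = 758.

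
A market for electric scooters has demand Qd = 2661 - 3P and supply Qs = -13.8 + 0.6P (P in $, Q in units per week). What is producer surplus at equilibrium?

Producer surplus = 155520

Set Qd = Qs: 2661 - 3P = -13.8 + 0.6P, so 2674.8 = 3.6P and P* = 743.
Substitute back: Q* = 2661 - 3(743) = 432.
Supply choke price (Qs = 0): P = 23. Producer surplus = ½ × (743 - 23) × 432 = 155520.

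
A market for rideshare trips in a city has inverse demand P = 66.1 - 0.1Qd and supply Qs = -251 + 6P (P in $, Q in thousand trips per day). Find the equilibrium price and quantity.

Rewriting in direct form: Qd = 661 - 10P.
Equating demand and supply, 661 - 10P = -251 + 6P gives 16P = 912, so P* = 57.
Then Q* = 661 - 10(57) = 91.

P* = 57, Q* = 91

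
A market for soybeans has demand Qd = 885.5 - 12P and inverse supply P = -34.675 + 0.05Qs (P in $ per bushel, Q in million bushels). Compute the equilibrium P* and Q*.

In direct form, Qs = 693.5 + 20P.
Set Qd = Qs: 885.5 - 12P = 693.5 + 20P, so 192 = 32P and P* = 6.
Substitute back: Q* = 885.5 - 12(6) = 813.5.

P* = 6, Q* = 813.5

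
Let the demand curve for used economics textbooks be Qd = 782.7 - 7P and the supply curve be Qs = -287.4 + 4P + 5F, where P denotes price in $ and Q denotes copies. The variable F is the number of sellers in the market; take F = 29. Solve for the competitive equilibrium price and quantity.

With F = 29, supply is Qs = -142.4 + 4P.
Set Qd = Qs: 782.7 - 7P = -142.4 + 4P, so 925.1 = 11P and P* = 84.1.
Substitute back: Q* = 782.7 - 7(84.1) = 194.

P* = 84.1, Q* = 194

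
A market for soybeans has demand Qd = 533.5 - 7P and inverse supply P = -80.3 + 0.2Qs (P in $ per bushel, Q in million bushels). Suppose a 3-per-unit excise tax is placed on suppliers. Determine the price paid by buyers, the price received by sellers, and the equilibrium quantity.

In direct form, Qs = 401.5 + 5P.
The tax drives a wedge P_b - P_s = 3. Substituting P_s = P_b - 3 into supply: Qs = 386.5 + 5P_b.
Equate demand and the shifted supply: 533.5 - 7P_b = 386.5 + 5P_b, giving 12P_b = 147, so P_b = 12.25.
Then P_s = 12.25 - 3 = 9.25 and Q = 533.5 - 7(12.25) = 447.75.

P_b = 12.25, P_s = 9.25, Q = 447.75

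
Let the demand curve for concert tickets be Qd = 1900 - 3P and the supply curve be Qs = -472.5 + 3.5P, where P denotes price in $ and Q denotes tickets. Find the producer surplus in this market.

Equating demand and supply, 1900 - 3P = -472.5 + 3.5P gives 6.5P = 2372.5, so P* = 365.
Then Q* = 1900 - 3(365) = 805.
Supply choke price (Qs = 0): P = 135. Producer surplus = ½ × (365 - 135) × 805 = 92575.

Producer surplus = 92575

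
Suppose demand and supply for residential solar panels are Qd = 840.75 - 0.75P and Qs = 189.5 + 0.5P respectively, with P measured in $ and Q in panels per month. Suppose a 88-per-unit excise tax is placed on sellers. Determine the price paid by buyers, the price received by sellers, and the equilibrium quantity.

P_b = 556.2, P_s = 468.2, Q = 423.6

The tax drives a wedge P_b - P_s = 88. Substituting P_s = P_b - 88 into supply: Qs = 145.5 + 0.5P_b.
Set Qd = Qs: 840.75 - 0.75P_b = 145.5 + 0.5P_b, so 695.25 = 1.25P_b and P_b = 556.2.
So P_s = 468.2 and the quantity traded is Q = 840.75 - 0.75(556.2) = 423.6.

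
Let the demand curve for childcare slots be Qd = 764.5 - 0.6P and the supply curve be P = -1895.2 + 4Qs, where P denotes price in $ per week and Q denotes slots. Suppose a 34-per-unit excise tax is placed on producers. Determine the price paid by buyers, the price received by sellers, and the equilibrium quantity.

P_b = 352, P_s = 318, Q = 553.3

Rewriting in direct form: Qs = 473.8 + 0.25P.
With a tax of 34 on producers, they supply based on the net price P_s = P_b - 34, so Qs = 465.3 + 0.25P_b.
Set Qd = Qs: 764.5 - 0.6P_b = 465.3 + 0.25P_b, so 299.2 = 0.85P_b and P_b = 352.
So P_s = 318 and the quantity traded is Q = 764.5 - 0.6(352) = 553.3.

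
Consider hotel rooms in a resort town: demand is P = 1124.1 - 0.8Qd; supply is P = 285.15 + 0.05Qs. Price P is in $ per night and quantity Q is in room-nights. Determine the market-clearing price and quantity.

P* = 334.5, Q* = 987

Rewriting in direct form: Qd = 1405.125 - 1.25P and Qs = -5703 + 20P.
Equating demand and supply, 1405.125 - 1.25P = -5703 + 20P gives 21.25P = 7108.125, so P* = 334.5.
Substitute back: Q* = 1405.125 - 1.25(334.5) = 987.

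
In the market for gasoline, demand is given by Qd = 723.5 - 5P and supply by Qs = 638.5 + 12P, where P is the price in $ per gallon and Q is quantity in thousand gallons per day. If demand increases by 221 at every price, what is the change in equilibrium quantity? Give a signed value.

ΔQ = 156

Equating demand and supply, 723.5 - 5P = 638.5 + 12P gives 17P = 85, so P* = 5.
Plugging P* into demand: Q* = 723.5 - 5(5) = 698.5.
After the shift, demand is Qd = 944.5 - 5P.
Re-solving, 17P = 306 gives P = 18 and Q = 854.5.
ΔQ = 854.5 - 698.5 = 156.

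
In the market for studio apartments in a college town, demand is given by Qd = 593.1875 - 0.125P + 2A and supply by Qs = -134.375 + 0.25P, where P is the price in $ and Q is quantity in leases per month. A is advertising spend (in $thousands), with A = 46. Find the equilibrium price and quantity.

With A = 46, demand is Qd = 685.1875 - 0.125P.
Set Qd = Qs: 685.1875 - 0.125P = -134.375 + 0.25P, so 819.5625 = 0.375P and P* = 2185.5.
From the demand curve, Q* = 685.1875 - 0.125(2185.5) = 412.

P* = 2185.5, Q* = 412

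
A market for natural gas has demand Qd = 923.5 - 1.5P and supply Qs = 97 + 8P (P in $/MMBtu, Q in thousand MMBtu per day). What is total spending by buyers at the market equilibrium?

Total spending by buyers = 68991

The market clears where 923.5 - 1.5P = 97 + 8P. Rearranging, 9.5P = 826.5, hence P* = 87.
From the demand curve, Q* = 923.5 - 1.5(87) = 793.
Total spending by buyers = P* × Q* = 87 × 793 = 68991.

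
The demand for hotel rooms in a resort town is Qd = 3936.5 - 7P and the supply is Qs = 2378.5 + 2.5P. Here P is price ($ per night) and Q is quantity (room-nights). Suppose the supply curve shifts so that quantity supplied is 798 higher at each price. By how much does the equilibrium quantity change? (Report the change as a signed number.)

ΔQ = 588

The market clears where 3936.5 - 7P = 2378.5 + 2.5P. Rearranging, 9.5P = 1558, hence P* = 164.
From the demand curve, Q* = 3936.5 - 7(164) = 2788.5.
After the shift, supply is Qs = 3176.5 + 2.5P.
The new intersection has 760 = 9.5P, i.e. P = 80, Q = 3376.5.
ΔQ = 3376.5 - 2788.5 = 588.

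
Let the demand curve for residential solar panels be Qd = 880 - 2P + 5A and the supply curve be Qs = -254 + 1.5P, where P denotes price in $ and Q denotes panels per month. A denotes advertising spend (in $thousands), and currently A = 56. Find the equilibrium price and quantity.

With A = 56, demand is Qd = 1160 - 2P.
The market clears where 1160 - 2P = -254 + 1.5P. Rearranging, 3.5P = 1414, hence P* = 404.
From the demand curve, Q* = 1160 - 2(404) = 352.

P* = 404, Q* = 352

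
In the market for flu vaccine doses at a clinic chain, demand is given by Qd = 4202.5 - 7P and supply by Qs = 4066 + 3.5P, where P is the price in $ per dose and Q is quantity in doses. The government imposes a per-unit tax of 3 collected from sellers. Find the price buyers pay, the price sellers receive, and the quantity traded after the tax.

P_b = 14, P_s = 11, Q = 4104.5

With a tax of 3 on sellers, they supply based on the net price P_s = P_b - 3, so Qs = 4055.5 + 3.5P_b.
Equate demand and the shifted supply: 4202.5 - 7P_b = 4055.5 + 3.5P_b, giving 10.5P_b = 147, so P_b = 14.
Then P_s = 14 - 3 = 11 and Q = 4202.5 - 7(14) = 4104.5.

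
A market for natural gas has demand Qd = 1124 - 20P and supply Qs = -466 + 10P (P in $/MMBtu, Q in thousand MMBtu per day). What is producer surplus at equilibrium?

Equating demand and supply, 1124 - 20P = -466 + 10P gives 30P = 1590, so P* = 53.
Then Q* = 1124 - 20(53) = 64.
Supply choke price (Qs = 0): P = 46.6. Producer surplus = ½ × (53 - 46.6) × 64 = 204.8.

Producer surplus = 204.8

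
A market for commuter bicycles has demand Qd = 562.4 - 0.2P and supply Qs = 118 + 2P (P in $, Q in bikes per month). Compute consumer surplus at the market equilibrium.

Consumer surplus = 681210

Equating demand and supply, 562.4 - 0.2P = 118 + 2P gives 2.2P = 444.4, so P* = 202.
Substitute back: Q* = 562.4 - 0.2(202) = 522.
Demand choke price (Qd = 0): P = 562.4/0.2 = 2812. Consumer surplus = ½ × (2812 - 202) × 522 = 681210.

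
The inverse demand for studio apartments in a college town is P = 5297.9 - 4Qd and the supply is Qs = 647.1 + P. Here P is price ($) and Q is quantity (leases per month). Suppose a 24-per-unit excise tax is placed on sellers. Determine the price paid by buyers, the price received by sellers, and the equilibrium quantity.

Solving each curve for Q: Qd = 1324.475 - 0.25P.
Sellers keep P_s = P_b - 24 per unit, so supply in terms of the buyer price is Qs = 623.1 + P_b.
Equate demand and the shifted supply: 1324.475 - 0.25P_b = 623.1 + P_b, giving 1.25P_b = 701.375, so P_b = 561.1.
Then P_s = 561.1 - 24 = 537.1 and Q = 1324.475 - 0.25(561.1) = 1184.2.

P_b = 561.1, P_s = 537.1, Q = 1184.2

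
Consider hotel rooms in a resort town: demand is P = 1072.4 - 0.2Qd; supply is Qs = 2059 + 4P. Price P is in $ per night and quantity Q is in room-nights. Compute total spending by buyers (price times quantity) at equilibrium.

Solving each curve for Q: Qd = 5362 - 5P.
Set Qd = Qs: 5362 - 5P = 2059 + 4P, so 3303 = 9P and P* = 367.
Substitute back: Q* = 5362 - 5(367) = 3527.
Total spending by buyers = P* × Q* = 367 × 3527 = 1294409.

Total spending by buyers = 1294409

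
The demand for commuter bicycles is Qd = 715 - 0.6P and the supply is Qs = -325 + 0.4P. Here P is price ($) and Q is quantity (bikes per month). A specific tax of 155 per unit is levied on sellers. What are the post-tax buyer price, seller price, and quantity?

P_b = 1102, P_s = 947, Q = 53.8

Sellers keep P_s = P_b - 155 per unit, so supply in terms of the buyer price is Qs = -387 + 0.4P_b.
Set Qd = Qs: 715 - 0.6P_b = -387 + 0.4P_b, so 1102 = P_b and P_b = 1102.
So P_s = 947 and the quantity traded is Q = 715 - 0.6(1102) = 53.8.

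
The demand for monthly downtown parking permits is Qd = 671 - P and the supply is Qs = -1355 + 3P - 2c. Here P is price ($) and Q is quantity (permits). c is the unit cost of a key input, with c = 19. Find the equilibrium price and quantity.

P* = 516, Q* = 155

With c = 19, supply is Qs = -1393 + 3P.
The market clears where 671 - P = -1393 + 3P. Rearranging, 4P = 2064, hence P* = 516.
Plugging P* into demand: Q* = 671 - 516 = 155.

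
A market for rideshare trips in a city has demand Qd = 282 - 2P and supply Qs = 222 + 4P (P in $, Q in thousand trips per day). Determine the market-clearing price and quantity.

Equating demand and supply, 282 - 2P = 222 + 4P gives 6P = 60, so P* = 10.
Then Q* = 282 - 2(10) = 262.

P* = 10, Q* = 262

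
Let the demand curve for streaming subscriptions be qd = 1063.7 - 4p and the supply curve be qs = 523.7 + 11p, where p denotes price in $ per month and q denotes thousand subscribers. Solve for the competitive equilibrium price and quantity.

p* = 36, q* = 919.7

The market clears where 1063.7 - 4p = 523.7 + 11p. Rearranging, 15p = 540, hence p* = 36.
Substitute back: q* = 1063.7 - 4(36) = 919.7.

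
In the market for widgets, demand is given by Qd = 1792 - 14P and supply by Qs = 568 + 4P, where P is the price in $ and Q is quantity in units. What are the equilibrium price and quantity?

At equilibrium Qd = Qs, so 1792 - 14P = 568 + 4P; collecting terms, 1224 = 18P and P* = 68.
From the demand curve, Q* = 1792 - 14(68) = 840.

P* = 68, Q* = 840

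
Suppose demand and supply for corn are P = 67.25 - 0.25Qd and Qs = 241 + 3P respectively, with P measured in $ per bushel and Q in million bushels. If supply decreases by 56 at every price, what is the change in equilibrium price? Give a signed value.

ΔP = 8

In direct form, Qd = 269 - 4P.
Equating demand and supply, 269 - 4P = 241 + 3P gives 7P = 28, so P* = 4.
Plugging P* into demand: Q* = 269 - 4(4) = 253.
After the shift, supply is Qs = 185 + 3P.
The new intersection has 84 = 7P, i.e. P = 12, Q = 221.
ΔP = 12 - 4 = 8.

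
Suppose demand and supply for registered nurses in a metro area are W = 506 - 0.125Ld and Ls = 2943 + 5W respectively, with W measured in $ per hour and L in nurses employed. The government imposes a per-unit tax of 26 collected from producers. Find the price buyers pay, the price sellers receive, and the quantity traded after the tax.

Inverting to quantity form: Ld = 4048 - 8W.
With a tax of 26 on producers, they supply based on the net price W_s = W_b - 26, so Ls = 2813 + 5W_b.
Equate demand and the shifted supply: 4048 - 8W_b = 2813 + 5W_b, giving 13W_b = 1235, so W_b = 95.
So W_s = 69 and the quantity traded is L = 4048 - 8(95) = 3288.

W_b = 95, W_s = 69, L = 3288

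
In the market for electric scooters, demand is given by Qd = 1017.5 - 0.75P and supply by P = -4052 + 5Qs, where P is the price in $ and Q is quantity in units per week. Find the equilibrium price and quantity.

In direct form, Qs = 810.4 + 0.2P.
At equilibrium Qd = Qs, so 1017.5 - 0.75P = 810.4 + 0.2P; collecting terms, 207.1 = 0.95P and P* = 218.
From the demand curve, Q* = 1017.5 - 0.75(218) = 854.

P* = 218, Q* = 854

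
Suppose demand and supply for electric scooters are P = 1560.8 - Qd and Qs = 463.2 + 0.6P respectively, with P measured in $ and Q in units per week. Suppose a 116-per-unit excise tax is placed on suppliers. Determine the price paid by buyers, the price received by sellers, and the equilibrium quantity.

P_b = 729.5, P_s = 613.5, Q = 831.3

Rewriting in direct form: Qd = 1560.8 - P.
Suppliers keep P_s = P_b - 116 per unit, so supply in terms of the buyer price is Qs = 393.6 + 0.6P_b.
Equate demand and the shifted supply: 1560.8 - P_b = 393.6 + 0.6P_b, giving 1.6P_b = 1167.2, so P_b = 729.5.
Then P_s = 729.5 - 116 = 613.5 and Q = 1560.8 - 729.5 = 831.3.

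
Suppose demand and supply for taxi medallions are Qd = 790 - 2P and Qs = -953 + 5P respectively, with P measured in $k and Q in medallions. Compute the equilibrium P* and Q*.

The market clears where 790 - 2P = -953 + 5P. Rearranging, 7P = 1743, hence P* = 249.
Plugging P* into demand: Q* = 790 - 2(249) = 292.

P* = 249, Q* = 292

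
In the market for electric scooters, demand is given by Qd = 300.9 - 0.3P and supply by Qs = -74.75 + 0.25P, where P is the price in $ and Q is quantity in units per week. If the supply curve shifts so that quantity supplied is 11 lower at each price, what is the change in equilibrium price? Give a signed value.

Equating demand and supply, 300.9 - 0.3P = -74.75 + 0.25P gives 0.55P = 375.65, so P* = 683.
Substitute back: Q* = 300.9 - 0.3(683) = 96.
After the shift, supply is Qs = -85.75 + 0.25P.
Re-solving, 0.55P = 386.65 gives P = 703 and Q = 90.
ΔP = 703 - 683 = 20.

ΔP = 20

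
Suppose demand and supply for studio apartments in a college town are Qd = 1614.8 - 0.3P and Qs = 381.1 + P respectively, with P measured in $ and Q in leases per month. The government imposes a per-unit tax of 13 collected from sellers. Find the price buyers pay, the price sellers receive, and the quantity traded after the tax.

P_b = 959, P_s = 946, Q = 1327.1

With a tax of 13 on sellers, they supply based on the net price P_s = P_b - 13, so Qs = 368.1 + P_b.
Set Qd = Qs: 1614.8 - 0.3P_b = 368.1 + P_b, so 1246.7 = 1.3P_b and P_b = 959.
Then P_s = 959 - 13 = 946 and Q = 1614.8 - 0.3(959) = 1327.1.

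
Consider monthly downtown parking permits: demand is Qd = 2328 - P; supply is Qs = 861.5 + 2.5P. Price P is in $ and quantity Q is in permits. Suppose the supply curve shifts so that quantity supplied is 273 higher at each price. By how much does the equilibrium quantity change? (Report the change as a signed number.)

ΔQ = 78

Set Qd = Qs: 2328 - P = 861.5 + 2.5P, so 1466.5 = 3.5P and P* = 419.
Then Q* = 2328 - 419 = 1909.
After the shift, supply is Qs = 1134.5 + 2.5P.
New equilibrium: 1193.5 = 3.5P, so P = 341 and Q = 1987.
ΔQ = 1987 - 1909 = 78.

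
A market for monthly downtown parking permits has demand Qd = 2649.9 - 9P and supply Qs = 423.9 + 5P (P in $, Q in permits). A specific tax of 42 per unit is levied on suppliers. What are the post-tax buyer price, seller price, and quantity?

P_b = 174, P_s = 132, Q = 1083.9

The tax drives a wedge P_b - P_s = 42. Substituting P_s = P_b - 42 into supply: Qs = 213.9 + 5P_b.
Market clearing requires 2649.9 - 9P_b = 213.9 + 5P_b; hence 2436 = 14P_b and P_b = 174.
So P_s = 132 and the quantity traded is Q = 2649.9 - 9(174) = 1083.9.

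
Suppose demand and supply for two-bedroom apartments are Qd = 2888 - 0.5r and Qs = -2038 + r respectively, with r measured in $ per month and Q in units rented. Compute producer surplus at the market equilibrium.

Set Qd = Qs: 2888 - 0.5r = -2038 + r, so 4926 = 1.5r and r* = 3284.
Plugging r* into demand: Q* = 2888 - 0.5(3284) = 1246.
Supply choke price (Qs = 0): r = 2038. Producer surplus = ½ × (3284 - 2038) × 1246 = 776258.

Producer surplus = 776258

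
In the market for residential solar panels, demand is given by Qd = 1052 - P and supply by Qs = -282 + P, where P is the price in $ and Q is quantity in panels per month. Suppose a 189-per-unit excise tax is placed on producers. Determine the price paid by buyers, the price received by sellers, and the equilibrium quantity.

P_b = 761.5, P_s = 572.5, Q = 290.5

With a tax of 189 on producers, they supply based on the net price P_s = P_b - 189, so Qs = -471 + P_b.
Set Qd = Qs: 1052 - P_b = -471 + P_b, so 1523 = 2P_b and P_b = 761.5.
Then P_s = 761.5 - 189 = 572.5 and Q = 1052 - 761.5 = 290.5.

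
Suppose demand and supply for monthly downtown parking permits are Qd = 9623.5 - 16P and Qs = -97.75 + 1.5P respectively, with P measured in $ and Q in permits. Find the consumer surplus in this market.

Consumer surplus = 16905.0078125

At equilibrium Qd = Qs, so 9623.5 - 16P = -97.75 + 1.5P; collecting terms, 9721.25 = 17.5P and P* = 555.5.
Substitute back: Q* = 9623.5 - 16(555.5) = 735.5.
Demand choke price (Qd = 0): P = 9623.5/16 = 601.46875. Consumer surplus = ½ × (601.46875 - 555.5) × 735.5 = 16905.0078125.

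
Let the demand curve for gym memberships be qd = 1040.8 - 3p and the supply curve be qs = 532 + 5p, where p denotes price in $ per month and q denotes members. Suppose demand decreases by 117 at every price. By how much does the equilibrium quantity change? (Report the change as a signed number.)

Set qd = qs: 1040.8 - 3p = 532 + 5p, so 508.8 = 8p and p* = 63.6.
Plugging p* into demand: q* = 1040.8 - 3(63.6) = 850.
After the shift, demand is qd = 923.8 - 3p.
Re-solving, 8p = 391.8 gives p = 48.975 and q = 776.875.
Δq = 776.875 - 850 = -73.125.

Δq = -73.125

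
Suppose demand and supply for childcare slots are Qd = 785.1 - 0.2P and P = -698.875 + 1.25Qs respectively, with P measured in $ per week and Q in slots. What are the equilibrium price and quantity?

Rewriting in direct form: Qs = 559.1 + 0.8P.
The market clears where 785.1 - 0.2P = 559.1 + 0.8P. Rearranging, P = 226, hence P* = 226.
Then Q* = 785.1 - 0.2(226) = 739.9.

P* = 226, Q* = 739.9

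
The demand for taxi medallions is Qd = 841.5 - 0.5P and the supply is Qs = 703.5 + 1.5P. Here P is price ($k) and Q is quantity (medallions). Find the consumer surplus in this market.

Consumer surplus = 651249

At equilibrium Qd = Qs, so 841.5 - 0.5P = 703.5 + 1.5P; collecting terms, 138 = 2P and P* = 69.
Plugging P* into demand: Q* = 841.5 - 0.5(69) = 807.
Demand choke price (Qd = 0): P = 841.5/0.5 = 1683. Consumer surplus = ½ × (1683 - 69) × 807 = 651249.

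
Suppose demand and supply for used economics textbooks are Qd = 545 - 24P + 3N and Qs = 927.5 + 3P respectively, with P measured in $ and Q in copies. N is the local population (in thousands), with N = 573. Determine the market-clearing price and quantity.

P* = 49.5, Q* = 1076

With N = 573, demand is Qd = 2264 - 24P.
Set Qd = Qs: 2264 - 24P = 927.5 + 3P, so 1336.5 = 27P and P* = 49.5.
Then Q* = 2264 - 24(49.5) = 1076.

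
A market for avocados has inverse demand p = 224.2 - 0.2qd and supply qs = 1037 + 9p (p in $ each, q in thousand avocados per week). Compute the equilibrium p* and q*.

In direct form, qd = 1121 - 5p.
Equating demand and supply, 1121 - 5p = 1037 + 9p gives 14p = 84, so p* = 6.
Substitute back: q* = 1121 - 5(6) = 1091.

p* = 6, q* = 1091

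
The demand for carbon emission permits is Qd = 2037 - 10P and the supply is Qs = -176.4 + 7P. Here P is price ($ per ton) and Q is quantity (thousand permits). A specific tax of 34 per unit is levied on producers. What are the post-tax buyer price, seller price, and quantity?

The tax drives a wedge P_b - P_s = 34. Substituting P_s = P_b - 34 into supply: Qs = -414.4 + 7P_b.
Equate demand and the shifted supply: 2037 - 10P_b = -414.4 + 7P_b, giving 17P_b = 2451.4, so P_b = 144.2.
Then P_s = 144.2 - 34 = 110.2 and Q = 2037 - 10(144.2) = 595.

P_b = 144.2, P_s = 110.2, Q = 595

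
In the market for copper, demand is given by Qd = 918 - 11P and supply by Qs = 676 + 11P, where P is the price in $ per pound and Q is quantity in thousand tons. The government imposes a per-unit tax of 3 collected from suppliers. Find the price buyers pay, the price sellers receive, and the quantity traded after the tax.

The tax drives a wedge P_b - P_s = 3. Substituting P_s = P_b - 3 into supply: Qs = 643 + 11P_b.
Equate demand and the shifted supply: 918 - 11P_b = 643 + 11P_b, giving 22P_b = 275, so P_b = 12.5.
Then P_s = 12.5 - 3 = 9.5 and Q = 918 - 11(12.5) = 780.5.

P_b = 12.5, P_s = 9.5, Q = 780.5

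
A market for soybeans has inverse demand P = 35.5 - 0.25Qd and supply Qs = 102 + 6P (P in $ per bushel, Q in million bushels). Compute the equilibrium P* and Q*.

P* = 4, Q* = 126

Solving each curve for Q: Qd = 142 - 4P.
The market clears where 142 - 4P = 102 + 6P. Rearranging, 10P = 40, hence P* = 4.
From the demand curve, Q* = 142 - 4(4) = 126.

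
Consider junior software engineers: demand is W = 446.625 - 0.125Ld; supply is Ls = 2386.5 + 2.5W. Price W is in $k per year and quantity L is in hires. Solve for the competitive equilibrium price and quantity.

W* = 113, L* = 2669

Solving each curve for L: Ld = 3573 - 8W.
At equilibrium Ld = Ls, so 3573 - 8W = 2386.5 + 2.5W; collecting terms, 1186.5 = 10.5W and W* = 113.
Then L* = 3573 - 8(113) = 2669.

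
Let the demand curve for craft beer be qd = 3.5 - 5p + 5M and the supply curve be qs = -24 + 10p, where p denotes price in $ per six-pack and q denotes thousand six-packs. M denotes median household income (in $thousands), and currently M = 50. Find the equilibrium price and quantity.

p* = 18.5, q* = 161

With M = 50, demand is qd = 253.5 - 5p.
At equilibrium qd = qs, so 253.5 - 5p = -24 + 10p; collecting terms, 277.5 = 15p and p* = 18.5.
Plugging p* into demand: q* = 253.5 - 5(18.5) = 161.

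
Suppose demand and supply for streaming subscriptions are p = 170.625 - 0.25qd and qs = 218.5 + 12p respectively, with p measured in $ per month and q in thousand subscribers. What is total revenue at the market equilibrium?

Solving each curve for q: qd = 682.5 - 4p.
At equilibrium qd = qs, so 682.5 - 4p = 218.5 + 12p; collecting terms, 464 = 16p and p* = 29.
Substitute back: q* = 682.5 - 4(29) = 566.5.
Total revenue = p* × q* = 29 × 566.5 = 16428.5.

Total revenue = 16428.5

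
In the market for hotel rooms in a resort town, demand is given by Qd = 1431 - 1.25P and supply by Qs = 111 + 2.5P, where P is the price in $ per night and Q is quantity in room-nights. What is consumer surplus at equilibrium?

Consumer surplus = 392832.4

Set Qd = Qs: 1431 - 1.25P = 111 + 2.5P, so 1320 = 3.75P and P* = 352.
Plugging P* into demand: Q* = 1431 - 1.25(352) = 991.
Demand choke price (Qd = 0): P = 1431/1.25 = 1144.8. Consumer surplus = ½ × (1144.8 - 352) × 991 = 392832.4.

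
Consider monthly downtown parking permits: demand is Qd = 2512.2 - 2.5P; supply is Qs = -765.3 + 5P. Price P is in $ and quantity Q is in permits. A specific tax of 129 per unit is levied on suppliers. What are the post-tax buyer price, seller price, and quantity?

P_b = 523, P_s = 394, Q = 1204.7

With a tax of 129 on suppliers, they supply based on the net price P_s = P_b - 129, so Qs = -1410.3 + 5P_b.
Market clearing requires 2512.2 - 2.5P_b = -1410.3 + 5P_b; hence 3922.5 = 7.5P_b and P_b = 523.
Then P_s = 523 - 129 = 394 and Q = 2512.2 - 2.5(523) = 1204.7.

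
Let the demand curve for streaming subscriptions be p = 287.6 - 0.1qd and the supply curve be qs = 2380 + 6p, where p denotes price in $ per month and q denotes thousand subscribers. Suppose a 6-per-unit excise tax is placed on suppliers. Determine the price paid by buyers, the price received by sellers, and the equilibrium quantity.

In direct form, qd = 2876 - 10p.
With a tax of 6 on suppliers, they supply based on the net price p_s = p_b - 6, so qs = 2344 + 6p_b.
Market clearing requires 2876 - 10p_b = 2344 + 6p_b; hence 532 = 16p_b and p_b = 33.25.
So p_s = 27.25 and the quantity traded is q = 2876 - 10(33.25) = 2543.5.

p_b = 33.25, p_s = 27.25, q = 2543.5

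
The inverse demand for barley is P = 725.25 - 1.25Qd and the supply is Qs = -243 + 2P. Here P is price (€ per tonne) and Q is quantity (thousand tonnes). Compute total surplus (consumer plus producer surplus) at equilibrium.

Total surplus = 104146.875

Inverting to quantity form: Qd = 580.2 - 0.8P.
Equating demand and supply, 580.2 - 0.8P = -243 + 2P gives 2.8P = 823.2, so P* = 294.
Then Q* = 580.2 - 0.8(294) = 345.
Demand choke price = 725.25; supply choke price = 121.5. CS = ½(725.25 - 294)(345) = 74390.625; PS = ½(294 - 121.5)(345) = 29756.25. Total surplus = 104146.875.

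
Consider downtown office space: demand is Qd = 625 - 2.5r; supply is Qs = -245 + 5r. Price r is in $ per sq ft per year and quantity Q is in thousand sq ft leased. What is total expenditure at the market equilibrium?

Total expenditure = 38860

Set Qd = Qs: 625 - 2.5r = -245 + 5r, so 870 = 7.5r and r* = 116.
From the demand curve, Q* = 625 - 2.5(116) = 335.
Total expenditure = r* × Q* = 116 × 335 = 38860.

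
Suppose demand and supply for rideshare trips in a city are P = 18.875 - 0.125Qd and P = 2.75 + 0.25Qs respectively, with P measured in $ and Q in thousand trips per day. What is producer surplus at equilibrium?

Producer surplus = 231.125

In direct form, Qd = 151 - 8P and Qs = -11 + 4P.
Equating demand and supply, 151 - 8P = -11 + 4P gives 12P = 162, so P* = 13.5.
Plugging P* into demand: Q* = 151 - 8(13.5) = 43.
Supply choke price (Qs = 0): P = 2.75. Producer surplus = ½ × (13.5 - 2.75) × 43 = 231.125.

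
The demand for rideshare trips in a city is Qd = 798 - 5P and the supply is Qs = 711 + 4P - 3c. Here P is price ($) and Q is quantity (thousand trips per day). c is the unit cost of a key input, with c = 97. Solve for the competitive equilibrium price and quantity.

With c = 97, supply is Qs = 420 + 4P.
At equilibrium Qd = Qs, so 798 - 5P = 420 + 4P; collecting terms, 378 = 9P and P* = 42.
From the demand curve, Q* = 798 - 5(42) = 588.

P* = 42, Q* = 588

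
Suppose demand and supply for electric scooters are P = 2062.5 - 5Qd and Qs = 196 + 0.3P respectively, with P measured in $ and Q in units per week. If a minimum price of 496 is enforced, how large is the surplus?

Surplus = 31.5

In direct form, Qd = 412.5 - 0.2P.
At P = 496: Qd = 313.3 and Qs = 344.8.
Surplus = Qs - Qd = 344.8 - 313.3 = 31.5.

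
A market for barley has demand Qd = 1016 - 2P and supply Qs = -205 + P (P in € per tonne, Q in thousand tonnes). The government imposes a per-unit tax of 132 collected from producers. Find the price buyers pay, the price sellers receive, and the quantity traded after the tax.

P_b = 451, P_s = 319, Q = 114

The tax drives a wedge P_b - P_s = 132. Substituting P_s = P_b - 132 into supply: Qs = -337 + P_b.
Equate demand and the shifted supply: 1016 - 2P_b = -337 + P_b, giving 3P_b = 1353, so P_b = 451.
Then P_s = 451 - 132 = 319 and Q = 1016 - 2(451) = 114.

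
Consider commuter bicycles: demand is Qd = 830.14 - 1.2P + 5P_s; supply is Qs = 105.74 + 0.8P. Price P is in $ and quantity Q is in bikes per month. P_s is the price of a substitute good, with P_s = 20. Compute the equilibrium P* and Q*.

With P_s = 20, demand is Qd = 930.14 - 1.2P.
Equating demand and supply, 930.14 - 1.2P = 105.74 + 0.8P gives 2P = 824.4, so P* = 412.2.
Substitute back: Q* = 930.14 - 1.2(412.2) = 435.5.

P* = 412.2, Q* = 435.5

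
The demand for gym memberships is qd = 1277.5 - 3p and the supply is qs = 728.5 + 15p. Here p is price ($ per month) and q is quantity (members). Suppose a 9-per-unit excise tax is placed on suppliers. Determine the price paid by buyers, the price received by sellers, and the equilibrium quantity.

p_b = 38, p_s = 29, q = 1163.5

Suppliers keep p_s = p_b - 9 per unit, so supply in terms of the buyer price is qs = 593.5 + 15p_b.
Market clearing requires 1277.5 - 3p_b = 593.5 + 15p_b; hence 684 = 18p_b and p_b = 38.
So p_s = 29 and the quantity traded is q = 1277.5 - 3(38) = 1163.5.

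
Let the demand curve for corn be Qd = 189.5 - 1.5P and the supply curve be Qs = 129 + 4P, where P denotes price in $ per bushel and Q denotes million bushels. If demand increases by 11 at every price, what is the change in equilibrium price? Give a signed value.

At equilibrium Qd = Qs, so 189.5 - 1.5P = 129 + 4P; collecting terms, 60.5 = 5.5P and P* = 11.
From the demand curve, Q* = 189.5 - 1.5(11) = 173.
After the shift, demand is Qd = 200.5 - 1.5P.
The new intersection has 71.5 = 5.5P, i.e. P = 13, Q = 181.
ΔP = 13 - 11 = 2.

ΔP = 2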